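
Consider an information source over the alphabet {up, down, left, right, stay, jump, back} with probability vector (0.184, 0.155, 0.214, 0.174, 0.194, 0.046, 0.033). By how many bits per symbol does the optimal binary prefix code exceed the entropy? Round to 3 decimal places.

Entropy H = −Σ p log₂ p ≈ 2.6070 bits.
Huffman merges: 33/1000+23/500→79/1000; 79/1000+31/200→117/500; 87/500+23/125→179/500; 97/500+107/500→51/125; 117/500+179/500→74/125; 51/125+74/125→1. L = 2671/1000 ≈ 2.6710.
L − H = 2.6710 − 2.6070 = 0.064 bits.

0.064 bits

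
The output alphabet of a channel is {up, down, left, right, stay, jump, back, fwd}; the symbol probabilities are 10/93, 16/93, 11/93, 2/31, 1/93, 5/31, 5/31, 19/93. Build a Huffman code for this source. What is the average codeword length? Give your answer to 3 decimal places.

2.871 bits/symbol

Repeatedly combine the two least-probable nodes; the expected code length is the sum of the merged weights.
merge 1/93 + 2/31 → 7/93
merge 7/93 + 10/93 → 17/93
merge 11/93 + 5/31 → 26/93
merge 5/31 + 16/93 → 1/3
merge 17/93 + 19/93 → 12/31
merge 26/93 + 1/3 → 19/31
merge 12/31 + 19/31 → 1
L = 7/93 + 17/93 + 26/93 + 1/3 + 12/31 + 19/31 + 1 = 89/31 ≈ 2.871 bits/symbol.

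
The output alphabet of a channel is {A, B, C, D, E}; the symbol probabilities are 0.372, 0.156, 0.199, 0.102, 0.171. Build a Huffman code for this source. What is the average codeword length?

2.256 bits/symbol

Repeatedly combine the two least-probable nodes; the expected code length is the sum of the merged weights.
merge 51/500 + 39/250 → 129/500
merge 171/1000 + 199/1000 → 37/100
merge 129/500 + 37/100 → 157/250
merge 93/250 + 157/250 → 1
L = 129/500 + 37/100 + 157/250 + 1 = 282/125 = 2.256 bits/symbol.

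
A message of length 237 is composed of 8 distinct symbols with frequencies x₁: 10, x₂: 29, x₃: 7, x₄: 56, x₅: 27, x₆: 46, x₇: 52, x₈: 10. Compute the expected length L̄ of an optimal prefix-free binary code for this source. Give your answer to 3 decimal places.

Probabilities are the counts divided by 237.
Repeatedly combine the two least-probable nodes; the expected code length is the sum of the merged weights.
merge 7/237 + 10/237 → 17/237
merge 10/237 + 17/237 → 9/79
merge 9/79 + 9/79 → 18/79
merge 29/237 + 46/237 → 25/79
merge 52/237 + 18/79 → 106/237
merge 56/237 + 25/79 → 131/237
merge 106/237 + 131/237 → 1
L = 17/237 + 9/79 + 18/79 + 25/79 + 106/237 + 131/237 + 1 = 647/237 ≈ 2.730 bits/symbol.

2.730 bits/symbol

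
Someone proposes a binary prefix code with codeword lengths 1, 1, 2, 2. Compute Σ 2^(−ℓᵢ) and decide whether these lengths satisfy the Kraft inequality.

With common denominator 2^2 = 4: Σ 2^(−ℓᵢ) = 2/4 + 2/4 + 1/4 + 1/4 = 6/4 = 1.5.
Kraft's inequality requires Σ ≤ 1; here Σ = 1.5 > 1, so no such prefix code exists.

1.5; no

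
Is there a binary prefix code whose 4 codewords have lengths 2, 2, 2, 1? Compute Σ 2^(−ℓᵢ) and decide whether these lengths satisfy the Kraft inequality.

1.25; no

With common denominator 2^2 = 4: Σ 2^(−ℓᵢ) = 1/4 + 1/4 + 1/4 + 2/4 = 5/4 = 1.25.
Kraft's inequality requires Σ ≤ 1; here Σ = 1.25 > 1, so no such prefix code exists.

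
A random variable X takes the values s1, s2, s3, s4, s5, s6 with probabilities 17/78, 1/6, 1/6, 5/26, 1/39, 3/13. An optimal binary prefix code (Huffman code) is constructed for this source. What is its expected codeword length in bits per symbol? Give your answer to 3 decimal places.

Repeatedly combine the two least-probable nodes; the expected code length is the sum of the merged weights.
merge 1/39 + 1/6 → 5/26
merge 1/6 + 5/26 → 14/39
merge 5/26 + 17/78 → 16/39
merge 3/13 + 14/39 → 23/39
merge 16/39 + 23/39 → 1
L = 5/26 + 14/39 + 16/39 + 23/39 + 1 = 199/78 ≈ 2.551 bits/symbol.

2.551 bits/symbol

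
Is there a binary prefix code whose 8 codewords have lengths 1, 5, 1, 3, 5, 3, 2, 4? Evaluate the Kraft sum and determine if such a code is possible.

With common denominator 2^5 = 32: Σ 2^(−ℓᵢ) = 16/32 + 1/32 + 16/32 + 4/32 + 1/32 + 4/32 + 8/32 + 2/32 = 52/32 = 1.625.
Kraft's inequality requires Σ ≤ 1; here Σ = 1.625 > 1, so no such prefix code exists.

1.625; no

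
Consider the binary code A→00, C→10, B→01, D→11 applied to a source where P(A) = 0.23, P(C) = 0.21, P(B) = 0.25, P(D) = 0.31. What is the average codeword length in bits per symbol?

L̄ = Σ pᵢ·ℓᵢ = 0.23·2 + 0.21·2 + 0.25·2 + 0.31·2 = 2 bits/symbol.

2 bits/symbol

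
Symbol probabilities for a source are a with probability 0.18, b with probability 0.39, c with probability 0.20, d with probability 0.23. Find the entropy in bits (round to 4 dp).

1.9272 bits

H = −Σ pᵢ log₂ pᵢ.
−0.18·log₂(0.18) = 0.4453
−0.39·log₂(0.39) = 0.5298
−0.20·log₂(0.20) = 0.4644
−0.23·log₂(0.23) = 0.4877
Sum ≈ 1.9272 → 1.9272 bits.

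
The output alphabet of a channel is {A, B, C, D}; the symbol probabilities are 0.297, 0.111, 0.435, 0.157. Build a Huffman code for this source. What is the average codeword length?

Repeatedly combine the two least-probable nodes; the expected code length is the sum of the merged weights.
merge 111/1000 + 157/1000 → 67/250
merge 67/250 + 297/1000 → 113/200
merge 87/200 + 113/200 → 1
L = 67/250 + 113/200 + 1 = 1833/1000 = 1.833 bits/symbol.

1.833 bits/symbol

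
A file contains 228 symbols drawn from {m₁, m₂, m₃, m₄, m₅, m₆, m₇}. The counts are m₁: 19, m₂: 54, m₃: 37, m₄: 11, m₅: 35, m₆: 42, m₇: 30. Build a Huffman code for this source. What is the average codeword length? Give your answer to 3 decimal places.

Probabilities are the counts divided by 228.
Repeatedly combine the two least-probable nodes; the expected code length is the sum of the merged weights.
merge 11/228 + 1/12 → 5/38
merge 5/38 + 5/38 → 5/19
merge 35/228 + 37/228 → 6/19
merge 7/38 + 9/38 → 8/19
merge 5/19 + 6/19 → 11/19
merge 8/19 + 11/19 → 1
L = 5/38 + 5/19 + 6/19 + 8/19 + 11/19 + 1 = 103/38 ≈ 2.711 bits/symbol.

2.711 bits/symbol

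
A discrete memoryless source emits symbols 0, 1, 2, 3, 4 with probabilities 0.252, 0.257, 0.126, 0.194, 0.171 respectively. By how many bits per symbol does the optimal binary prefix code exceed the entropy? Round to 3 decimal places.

Entropy H = −Σ p log₂ p ≈ 2.2761 bits.
Huffman merges: 63/500+171/1000→297/1000; 97/500+63/250→223/500; 257/1000+297/1000→277/500; 223/500+277/500→1. L = 2297/1000 ≈ 2.2970.
L − H = 2.2970 − 2.2761 = 0.021 bits.

0.021 bits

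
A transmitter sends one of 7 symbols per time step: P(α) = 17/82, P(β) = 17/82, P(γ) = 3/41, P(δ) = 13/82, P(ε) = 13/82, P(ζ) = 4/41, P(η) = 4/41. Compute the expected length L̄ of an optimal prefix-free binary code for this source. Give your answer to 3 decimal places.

Repeatedly combine the two least-probable nodes; the expected code length is the sum of the merged weights.
merge 3/41 + 4/41 → 7/41
merge 4/41 + 13/82 → 21/82
merge 13/82 + 7/41 → 27/82
merge 17/82 + 17/82 → 17/41
merge 21/82 + 27/82 → 24/41
merge 17/41 + 24/41 → 1
L = 7/41 + 21/82 + 27/82 + 17/41 + 24/41 + 1 = 113/41 ≈ 2.756 bits/symbol.

2.756 bits/symbol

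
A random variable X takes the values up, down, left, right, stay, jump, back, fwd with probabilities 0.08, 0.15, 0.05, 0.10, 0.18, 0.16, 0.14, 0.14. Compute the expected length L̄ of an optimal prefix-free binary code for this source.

Repeatedly combine the two least-probable nodes; the expected code length is the sum of the merged weights.
merge 1/20 + 2/25 → 13/100
merge 1/10 + 13/100 → 23/100
merge 7/50 + 7/50 → 7/25
merge 3/20 + 4/25 → 31/100
merge 9/50 + 23/100 → 41/100
merge 7/25 + 31/100 → 59/100
merge 41/100 + 59/100 → 1
L = 13/100 + 23/100 + 7/25 + 31/100 + 41/100 + 59/100 + 1 = 59/20 = 2.95 bits/symbol.

2.95 bits/symbol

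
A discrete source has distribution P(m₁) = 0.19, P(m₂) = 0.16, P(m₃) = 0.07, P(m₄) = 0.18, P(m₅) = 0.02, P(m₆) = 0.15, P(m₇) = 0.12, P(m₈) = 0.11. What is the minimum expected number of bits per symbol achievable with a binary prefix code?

2.9 bits/symbol

Repeatedly combine the two least-probable nodes; the expected code length is the sum of the merged weights.
merge 1/50 + 7/100 → 9/100
merge 9/100 + 11/100 → 1/5
merge 3/25 + 3/20 → 27/100
merge 4/25 + 9/50 → 17/50
merge 19/100 + 1/5 → 39/100
merge 27/100 + 17/50 → 61/100
merge 39/100 + 61/100 → 1
L = 9/100 + 1/5 + 27/100 + 17/50 + 39/100 + 61/100 + 1 = 29/10 = 2.9 bits/symbol.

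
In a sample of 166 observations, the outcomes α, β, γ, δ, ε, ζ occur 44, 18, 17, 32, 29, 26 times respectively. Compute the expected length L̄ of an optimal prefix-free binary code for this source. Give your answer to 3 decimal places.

Probabilities are the counts divided by 166.
Repeatedly combine the two least-probable nodes; the expected code length is the sum of the merged weights.
merge 17/166 + 9/83 → 35/166
merge 13/83 + 29/166 → 55/166
merge 16/83 + 35/166 → 67/166
merge 22/83 + 55/166 → 99/166
merge 67/166 + 99/166 → 1
L = 35/166 + 55/166 + 67/166 + 99/166 + 1 = 211/83 ≈ 2.542 bits/symbol.

2.542 bits/symbol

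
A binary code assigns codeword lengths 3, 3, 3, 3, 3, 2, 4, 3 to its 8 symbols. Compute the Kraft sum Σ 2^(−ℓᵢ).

With common denominator 2^4 = 16: Σ 2^(−ℓᵢ) = 2/16 + 2/16 + 2/16 + 2/16 + 2/16 + 4/16 + 1/16 + 2/16 = 17/16 = 1.0625.

1.0625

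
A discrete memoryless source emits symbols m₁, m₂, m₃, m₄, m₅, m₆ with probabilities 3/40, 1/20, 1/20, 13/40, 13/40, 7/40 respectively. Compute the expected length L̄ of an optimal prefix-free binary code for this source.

2.275 bits/symbol

Repeatedly combine the two least-probable nodes; the expected code length is the sum of the merged weights.
merge 1/20 + 1/20 → 1/10
merge 3/40 + 1/10 → 7/40
merge 7/40 + 7/40 → 7/20
merge 13/40 + 13/40 → 13/20
merge 7/20 + 13/20 → 1
L = 1/10 + 7/40 + 7/20 + 13/20 + 1 = 91/40 = 2.275 bits/symbol.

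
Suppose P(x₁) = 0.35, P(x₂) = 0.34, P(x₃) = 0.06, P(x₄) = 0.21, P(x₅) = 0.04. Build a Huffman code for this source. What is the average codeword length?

Repeatedly combine the two least-probable nodes; the expected code length is the sum of the merged weights.
merge 1/25 + 3/50 → 1/10
merge 1/10 + 21/100 → 31/100
merge 31/100 + 17/50 → 13/20
merge 7/20 + 13/20 → 1
L = 1/10 + 31/100 + 13/20 + 1 = 103/50 = 2.06 bits/symbol.

2.06 bits/symbol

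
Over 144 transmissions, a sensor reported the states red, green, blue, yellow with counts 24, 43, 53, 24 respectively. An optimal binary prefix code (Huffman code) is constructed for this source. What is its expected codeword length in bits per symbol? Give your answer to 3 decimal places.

Probabilities are the counts divided by 144.
Repeatedly combine the two least-probable nodes; the expected code length is the sum of the merged weights.
merge 1/6 + 1/6 → 1/3
merge 43/144 + 1/3 → 91/144
merge 53/144 + 91/144 → 1
L = 1/3 + 91/144 + 1 = 283/144 ≈ 1.965 bits/symbol.

1.965 bits/symbol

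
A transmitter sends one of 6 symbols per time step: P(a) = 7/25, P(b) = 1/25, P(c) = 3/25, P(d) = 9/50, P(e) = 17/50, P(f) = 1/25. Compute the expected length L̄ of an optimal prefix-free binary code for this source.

Repeatedly combine the two least-probable nodes; the expected code length is the sum of the merged weights.
merge 1/25 + 1/25 → 2/25
merge 2/25 + 3/25 → 1/5
merge 9/50 + 1/5 → 19/50
merge 7/25 + 17/50 → 31/50
merge 19/50 + 31/50 → 1
L = 2/25 + 1/5 + 19/50 + 31/50 + 1 = 57/25 = 2.28 bits/symbol.

2.28 bits/symbol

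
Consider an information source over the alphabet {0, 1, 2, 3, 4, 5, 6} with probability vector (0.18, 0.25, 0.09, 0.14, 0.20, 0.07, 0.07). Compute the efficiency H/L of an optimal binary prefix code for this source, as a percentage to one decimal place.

98.8%

Entropy H = −Σ p log₂ p ≈ 2.6566 bits.
Huffman merges: 7/100+7/100→7/50; 9/100+7/50→23/100; 7/50+9/50→8/25; 1/5+23/100→43/100; 1/4+8/25→57/100; 43/100+57/100→1. L = 269/100 ≈ 2.6900.
Efficiency = H/L = 2.6566/2.6900 = 98.8%.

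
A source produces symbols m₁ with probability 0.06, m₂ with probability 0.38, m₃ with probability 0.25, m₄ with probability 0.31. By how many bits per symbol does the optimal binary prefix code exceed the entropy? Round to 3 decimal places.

Entropy H = −Σ p log₂ p ≈ 1.7978 bits.
Huffman merges: 3/50+1/4→31/100; 31/100+31/100→31/50; 19/50+31/50→1. L = 193/100 ≈ 1.9300.
L − H = 1.9300 − 1.7978 = 0.132 bits.

0.132 bits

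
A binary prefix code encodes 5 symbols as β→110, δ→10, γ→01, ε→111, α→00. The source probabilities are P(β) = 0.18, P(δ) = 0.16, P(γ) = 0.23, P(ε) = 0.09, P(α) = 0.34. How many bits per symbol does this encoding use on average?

2.27 bits/symbol

L̄ = Σ pᵢ·ℓᵢ = 0.18·3 + 0.16·2 + 0.23·2 + 0.09·3 + 0.34·2 = 2.27 bits/symbol.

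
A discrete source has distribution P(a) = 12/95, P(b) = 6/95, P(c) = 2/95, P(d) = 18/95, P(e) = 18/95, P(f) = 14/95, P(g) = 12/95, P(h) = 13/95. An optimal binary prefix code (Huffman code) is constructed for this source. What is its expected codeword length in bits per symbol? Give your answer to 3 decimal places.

Repeatedly combine the two least-probable nodes; the expected code length is the sum of the merged weights.
merge 2/95 + 6/95 → 8/95
merge 8/95 + 12/95 → 4/19
merge 12/95 + 13/95 → 5/19
merge 14/95 + 18/95 → 32/95
merge 18/95 + 4/19 → 2/5
merge 5/19 + 32/95 → 3/5
merge 2/5 + 3/5 → 1
L = 8/95 + 4/19 + 5/19 + 32/95 + 2/5 + 3/5 + 1 = 55/19 ≈ 2.895 bits/symbol.

2.895 bits/symbol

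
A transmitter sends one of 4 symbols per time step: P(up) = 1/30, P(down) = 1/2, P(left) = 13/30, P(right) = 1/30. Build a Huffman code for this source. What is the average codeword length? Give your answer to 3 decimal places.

1.567 bits/symbol

Repeatedly combine the two least-probable nodes; the expected code length is the sum of the merged weights.
merge 1/30 + 1/30 → 1/15
merge 1/15 + 13/30 → 1/2
merge 1/2 + 1/2 → 1
L = 1/15 + 1/2 + 1 = 47/30 ≈ 1.567 bits/symbol.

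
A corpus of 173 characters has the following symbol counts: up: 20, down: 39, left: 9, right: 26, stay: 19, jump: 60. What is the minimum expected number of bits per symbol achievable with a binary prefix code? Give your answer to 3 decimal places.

Probabilities are the counts divided by 173.
Repeatedly combine the two least-probable nodes; the expected code length is the sum of the merged weights.
merge 9/173 + 19/173 → 28/173
merge 20/173 + 26/173 → 46/173
merge 28/173 + 39/173 → 67/173
merge 46/173 + 60/173 → 106/173
merge 67/173 + 106/173 → 1
L = 28/173 + 46/173 + 67/173 + 106/173 + 1 = 420/173 ≈ 2.428 bits/symbol.

2.428 bits/symbol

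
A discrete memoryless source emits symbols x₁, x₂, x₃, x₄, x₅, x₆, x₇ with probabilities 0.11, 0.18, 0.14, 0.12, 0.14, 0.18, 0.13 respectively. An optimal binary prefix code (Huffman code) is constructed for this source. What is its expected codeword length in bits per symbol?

Repeatedly combine the two least-probable nodes; the expected code length is the sum of the merged weights.
merge 11/100 + 3/25 → 23/100
merge 13/100 + 7/50 → 27/100
merge 7/50 + 9/50 → 8/25
merge 9/50 + 23/100 → 41/100
merge 27/100 + 8/25 → 59/100
merge 41/100 + 59/100 → 1
L = 23/100 + 27/100 + 8/25 + 41/100 + 59/100 + 1 = 141/50 = 2.82 bits/symbol.

2.82 bits/symbol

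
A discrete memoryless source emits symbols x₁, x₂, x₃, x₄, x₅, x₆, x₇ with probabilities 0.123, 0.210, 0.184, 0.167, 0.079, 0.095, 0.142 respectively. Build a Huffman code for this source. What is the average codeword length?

2.78 bits/symbol

Repeatedly combine the two least-probable nodes; the expected code length is the sum of the merged weights.
merge 79/1000 + 19/200 → 87/500
merge 123/1000 + 71/500 → 53/200
merge 167/1000 + 87/500 → 341/1000
merge 23/125 + 21/100 → 197/500
merge 53/200 + 341/1000 → 303/500
merge 197/500 + 303/500 → 1
L = 87/500 + 53/200 + 341/1000 + 197/500 + 303/500 + 1 = 139/50 = 2.78 bits/symbol.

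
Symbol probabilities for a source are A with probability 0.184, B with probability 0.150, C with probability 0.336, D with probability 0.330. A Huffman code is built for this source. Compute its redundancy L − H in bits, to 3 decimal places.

0.082 bits

Entropy H = −Σ p log₂ p ≈ 1.9164 bits.
Huffman merges: 3/20+23/125→167/500; 33/100+167/500→83/125; 42/125+83/125→1. L = 999/500 ≈ 1.9980.
L − H = 1.9980 − 1.9164 = 0.082 bits.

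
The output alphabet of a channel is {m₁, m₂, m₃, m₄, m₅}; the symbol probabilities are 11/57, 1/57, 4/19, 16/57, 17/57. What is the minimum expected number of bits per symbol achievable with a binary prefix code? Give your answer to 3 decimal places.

Repeatedly combine the two least-probable nodes; the expected code length is the sum of the merged weights.
merge 1/57 + 11/57 → 4/19
merge 4/19 + 4/19 → 8/19
merge 16/57 + 17/57 → 11/19
merge 8/19 + 11/19 → 1
L = 4/19 + 8/19 + 11/19 + 1 = 42/19 ≈ 2.211 bits/symbol.

2.211 bits/symbol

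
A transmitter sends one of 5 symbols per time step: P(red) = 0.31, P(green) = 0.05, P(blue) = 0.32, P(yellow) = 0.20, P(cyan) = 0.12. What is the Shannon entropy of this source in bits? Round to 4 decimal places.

2.0974 bits

H = −Σ pᵢ log₂ pᵢ.
−0.31·log₂(0.31) = 0.5238
−0.05·log₂(0.05) = 0.2161
−0.32·log₂(0.32) = 0.5260
−0.20·log₂(0.20) = 0.4644
−0.12·log₂(0.12) = 0.3671
Sum ≈ 2.0974 → 2.0974 bits.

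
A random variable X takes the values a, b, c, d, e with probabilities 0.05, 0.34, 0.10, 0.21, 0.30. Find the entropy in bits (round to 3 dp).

2.071 bits

H = −Σ pᵢ log₂ pᵢ.
−0.05·log₂(0.05) = 0.2161
−0.34·log₂(0.34) = 0.5292
−0.10·log₂(0.10) = 0.3322
−0.21·log₂(0.21) = 0.4728
−0.30·log₂(0.30) = 0.5211
Sum ≈ 2.0714 → 2.071 bits.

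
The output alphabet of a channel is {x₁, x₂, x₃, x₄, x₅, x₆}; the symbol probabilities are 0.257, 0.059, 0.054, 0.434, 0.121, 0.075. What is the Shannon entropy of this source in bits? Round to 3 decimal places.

H = −Σ pᵢ log₂ pᵢ.
−0.257·log₂(0.257) = 0.5038
−0.059·log₂(0.059) = 0.2409
−0.054·log₂(0.054) = 0.2274
−0.434·log₂(0.434) = 0.5226
−0.121·log₂(0.121) = 0.3687
−0.075·log₂(0.075) = 0.2803
Sum ≈ 2.1436 → 2.144 bits.

2.144 bits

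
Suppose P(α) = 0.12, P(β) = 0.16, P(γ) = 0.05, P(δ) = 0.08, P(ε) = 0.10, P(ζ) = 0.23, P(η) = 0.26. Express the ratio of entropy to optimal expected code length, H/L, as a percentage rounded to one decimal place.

99.3%

Entropy H = −Σ p log₂ p ≈ 2.6228 bits.
Huffman merges: 1/20+2/25→13/100; 1/10+3/25→11/50; 13/100+4/25→29/100; 11/50+23/100→9/20; 13/50+29/100→11/20; 9/20+11/20→1. L = 66/25 ≈ 2.6400.
Efficiency = H/L = 2.6228/2.6400 = 99.3%.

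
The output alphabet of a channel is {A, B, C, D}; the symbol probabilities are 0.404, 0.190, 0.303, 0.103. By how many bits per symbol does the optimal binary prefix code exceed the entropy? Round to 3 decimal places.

0.046 bits

Entropy H = −Σ p log₂ p ≈ 1.8432 bits.
Huffman merges: 103/1000+19/100→293/1000; 293/1000+303/1000→149/250; 101/250+149/250→1. L = 1889/1000 ≈ 1.8890.
L − H = 1.8890 − 1.8432 = 0.046 bits.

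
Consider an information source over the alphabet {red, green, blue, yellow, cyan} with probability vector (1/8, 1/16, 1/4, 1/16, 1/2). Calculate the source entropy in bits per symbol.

Each probability is a power of 1/2, so log₂(1/p) is an integer.
H = Σ p·log₂(1/p) = 1/8·3 + 1/16·4 + 1/4·2 + 1/16·4 + 1/2·1 = 1.875 bits.

1.875 bits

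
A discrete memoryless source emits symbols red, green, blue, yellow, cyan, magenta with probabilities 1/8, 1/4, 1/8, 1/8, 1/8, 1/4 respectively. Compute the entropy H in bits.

Each probability is a power of 1/2, so log₂(1/p) is an integer.
H = Σ p·log₂(1/p) = 1/8·3 + 1/4·2 + 1/8·3 + 1/8·3 + 1/8·3 + 1/4·2 = 2.5 bits.

2.5 bits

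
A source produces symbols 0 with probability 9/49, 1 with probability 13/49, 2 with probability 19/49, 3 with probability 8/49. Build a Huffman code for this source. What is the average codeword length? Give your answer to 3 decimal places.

Repeatedly combine the two least-probable nodes; the expected code length is the sum of the merged weights.
merge 8/49 + 9/49 → 17/49
merge 13/49 + 17/49 → 30/49
merge 19/49 + 30/49 → 1
L = 17/49 + 30/49 + 1 = 96/49 ≈ 1.959 bits/symbol.

1.959 bits/symbol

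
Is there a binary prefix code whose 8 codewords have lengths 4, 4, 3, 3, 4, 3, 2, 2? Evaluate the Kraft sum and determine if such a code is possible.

With common denominator 2^4 = 16: Σ 2^(−ℓᵢ) = 1/16 + 1/16 + 2/16 + 2/16 + 1/16 + 2/16 + 4/16 + 4/16 = 17/16 = 1.0625.
Kraft's inequality requires Σ ≤ 1; here Σ = 1.0625 > 1, so no such prefix code exists.

1.0625; no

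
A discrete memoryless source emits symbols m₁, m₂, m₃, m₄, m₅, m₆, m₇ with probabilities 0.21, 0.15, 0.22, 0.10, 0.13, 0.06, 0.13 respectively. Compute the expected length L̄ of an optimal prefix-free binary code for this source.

2.73 bits/symbol

Repeatedly combine the two least-probable nodes; the expected code length is the sum of the merged weights.
merge 3/50 + 1/10 → 4/25
merge 13/100 + 13/100 → 13/50
merge 3/20 + 4/25 → 31/100
merge 21/100 + 11/50 → 43/100
merge 13/50 + 31/100 → 57/100
merge 43/100 + 57/100 → 1
L = 4/25 + 13/50 + 31/100 + 43/100 + 57/100 + 1 = 273/100 = 2.73 bits/symbol.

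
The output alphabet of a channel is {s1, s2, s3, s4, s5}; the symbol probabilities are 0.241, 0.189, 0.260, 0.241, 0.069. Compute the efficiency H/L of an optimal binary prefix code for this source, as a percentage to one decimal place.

98.1%

Entropy H = −Σ p log₂ p ≈ 2.2152 bits.
Huffman merges: 69/1000+189/1000→129/500; 241/1000+241/1000→241/500; 129/500+13/50→259/500; 241/500+259/500→1. L = 1129/500 ≈ 2.2580.
Efficiency = H/L = 2.2152/2.2580 = 98.1%.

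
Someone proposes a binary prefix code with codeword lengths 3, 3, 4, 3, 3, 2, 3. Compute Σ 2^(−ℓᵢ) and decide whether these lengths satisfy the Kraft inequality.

With common denominator 2^4 = 16: Σ 2^(−ℓᵢ) = 2/16 + 2/16 + 1/16 + 2/16 + 2/16 + 4/16 + 2/16 = 15/16 = 0.9375.
Kraft's inequality requires Σ ≤ 1; here Σ = 0.9375 ≤ 1, so such a prefix code exists.

0.9375; yes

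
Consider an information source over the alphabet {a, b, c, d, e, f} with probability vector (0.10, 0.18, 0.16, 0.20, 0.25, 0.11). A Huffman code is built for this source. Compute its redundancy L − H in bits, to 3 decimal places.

Entropy H = −Σ p log₂ p ≈ 2.5152 bits.
Huffman merges: 1/10+11/100→21/100; 4/25+9/50→17/50; 1/5+21/100→41/100; 1/4+17/50→59/100; 41/100+59/100→1. L = 51/20 ≈ 2.5500.
L − H = 2.5500 − 2.5152 = 0.035 bits.

0.035 bits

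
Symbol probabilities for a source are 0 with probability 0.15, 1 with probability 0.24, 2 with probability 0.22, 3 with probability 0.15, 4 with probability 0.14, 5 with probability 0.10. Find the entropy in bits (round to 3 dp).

H = −Σ pᵢ log₂ pᵢ.
−0.15·log₂(0.15) = 0.4105
−0.24·log₂(0.24) = 0.4941
−0.22·log₂(0.22) = 0.4806
−0.15·log₂(0.15) = 0.4105
−0.14·log₂(0.14) = 0.3971
−0.10·log₂(0.10) = 0.3322
Sum ≈ 2.5251 → 2.525 bits.

2.525 bits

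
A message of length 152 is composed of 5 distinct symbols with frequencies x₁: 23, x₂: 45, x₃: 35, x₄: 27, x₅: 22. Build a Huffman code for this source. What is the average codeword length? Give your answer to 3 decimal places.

2.296 bits/symbol

Probabilities are the counts divided by 152.
Repeatedly combine the two least-probable nodes; the expected code length is the sum of the merged weights.
merge 11/76 + 23/152 → 45/152
merge 27/152 + 35/152 → 31/76
merge 45/152 + 45/152 → 45/76
merge 31/76 + 45/76 → 1
L = 45/152 + 31/76 + 45/76 + 1 = 349/152 ≈ 2.296 bits/symbol.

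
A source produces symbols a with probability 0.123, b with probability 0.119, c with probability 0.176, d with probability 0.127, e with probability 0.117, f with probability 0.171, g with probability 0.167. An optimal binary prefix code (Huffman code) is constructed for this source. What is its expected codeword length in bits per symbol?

2.824 bits/symbol

Repeatedly combine the two least-probable nodes; the expected code length is the sum of the merged weights.
merge 117/1000 + 119/1000 → 59/250
merge 123/1000 + 127/1000 → 1/4
merge 167/1000 + 171/1000 → 169/500
merge 22/125 + 59/250 → 103/250
merge 1/4 + 169/500 → 147/250
merge 103/250 + 147/250 → 1
L = 59/250 + 1/4 + 169/500 + 103/250 + 147/250 + 1 = 353/125 = 2.824 bits/symbol.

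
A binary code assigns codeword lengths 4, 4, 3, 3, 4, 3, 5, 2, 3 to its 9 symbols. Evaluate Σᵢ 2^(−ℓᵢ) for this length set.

0.96875

With common denominator 2^5 = 32: Σ 2^(−ℓᵢ) = 2/32 + 2/32 + 4/32 + 4/32 + 2/32 + 4/32 + 1/32 + 8/32 + 4/32 = 31/32 = 0.96875.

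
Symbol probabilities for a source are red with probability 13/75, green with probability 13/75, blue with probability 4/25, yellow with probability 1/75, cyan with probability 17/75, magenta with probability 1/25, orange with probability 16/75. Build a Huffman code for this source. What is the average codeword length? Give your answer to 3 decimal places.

Repeatedly combine the two least-probable nodes; the expected code length is the sum of the merged weights.
merge 1/75 + 1/25 → 4/75
merge 4/75 + 4/25 → 16/75
merge 13/75 + 13/75 → 26/75
merge 16/75 + 16/75 → 32/75
merge 17/75 + 26/75 → 43/75
merge 32/75 + 43/75 → 1
L = 4/75 + 16/75 + 26/75 + 32/75 + 43/75 + 1 = 196/75 ≈ 2.613 bits/symbol.

2.613 bits/symbol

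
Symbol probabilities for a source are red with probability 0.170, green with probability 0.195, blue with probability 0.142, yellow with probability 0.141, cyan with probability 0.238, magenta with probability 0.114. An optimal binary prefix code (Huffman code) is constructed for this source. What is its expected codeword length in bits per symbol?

Repeatedly combine the two least-probable nodes; the expected code length is the sum of the merged weights.
merge 57/500 + 141/1000 → 51/200
merge 71/500 + 17/100 → 39/125
merge 39/200 + 119/500 → 433/1000
merge 51/200 + 39/125 → 567/1000
merge 433/1000 + 567/1000 → 1
L = 51/200 + 39/125 + 433/1000 + 567/1000 + 1 = 2567/1000 = 2.567 bits/symbol.

2.567 bits/symbol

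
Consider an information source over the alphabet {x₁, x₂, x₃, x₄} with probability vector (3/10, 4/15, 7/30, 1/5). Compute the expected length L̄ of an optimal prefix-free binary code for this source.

2 bits/symbol

Repeatedly combine the two least-probable nodes; the expected code length is the sum of the merged weights.
merge 1/5 + 7/30 → 13/30
merge 4/15 + 3/10 → 17/30
merge 13/30 + 17/30 → 1
L = 13/30 + 17/30 + 1 = 2 bits/symbol.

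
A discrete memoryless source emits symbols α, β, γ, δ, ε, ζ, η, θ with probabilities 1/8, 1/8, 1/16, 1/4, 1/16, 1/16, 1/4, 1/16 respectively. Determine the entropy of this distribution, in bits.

2.75 bits

Each probability is a power of 1/2, so log₂(1/p) is an integer.
H = Σ p·log₂(1/p) = 1/8·3 + 1/8·3 + 1/16·4 + 1/4·2 + 1/16·4 + 1/16·4 + 1/4·2 + 1/16·4 = 2.75 bits.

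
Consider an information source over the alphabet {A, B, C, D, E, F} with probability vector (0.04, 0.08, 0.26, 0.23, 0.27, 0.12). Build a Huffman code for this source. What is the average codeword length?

Repeatedly combine the two least-probable nodes; the expected code length is the sum of the merged weights.
merge 1/25 + 2/25 → 3/25
merge 3/25 + 3/25 → 6/25
merge 23/100 + 6/25 → 47/100
merge 13/50 + 27/100 → 53/100
merge 47/100 + 53/100 → 1
L = 3/25 + 6/25 + 47/100 + 53/100 + 1 = 59/25 = 2.36 bits/symbol.

2.36 bits/symbol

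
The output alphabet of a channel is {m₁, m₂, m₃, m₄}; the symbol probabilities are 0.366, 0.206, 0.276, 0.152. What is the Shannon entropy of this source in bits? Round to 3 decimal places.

1.926 bits

H = −Σ pᵢ log₂ pᵢ.
−0.366·log₂(0.366) = 0.5307
−0.206·log₂(0.206) = 0.4695
−0.276·log₂(0.276) = 0.5126
−0.152·log₂(0.152) = 0.4131
Sum ≈ 1.9260 → 1.926 bits.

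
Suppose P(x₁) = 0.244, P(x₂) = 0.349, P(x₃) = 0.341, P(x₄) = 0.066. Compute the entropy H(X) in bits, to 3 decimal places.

H = −Σ pᵢ log₂ pᵢ.
−0.244·log₂(0.244) = 0.4966
−0.349·log₂(0.349) = 0.5300
−0.341·log₂(0.341) = 0.5293
−0.066·log₂(0.066) = 0.2588
Sum ≈ 1.8147 → 1.815 bits.

1.815 bits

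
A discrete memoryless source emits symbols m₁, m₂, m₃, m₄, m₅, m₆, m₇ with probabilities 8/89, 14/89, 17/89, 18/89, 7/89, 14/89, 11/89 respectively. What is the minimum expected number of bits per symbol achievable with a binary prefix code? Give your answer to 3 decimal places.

2.775 bits/symbol

Repeatedly combine the two least-probable nodes; the expected code length is the sum of the merged weights.
merge 7/89 + 8/89 → 15/89
merge 11/89 + 14/89 → 25/89
merge 14/89 + 15/89 → 29/89
merge 17/89 + 18/89 → 35/89
merge 25/89 + 29/89 → 54/89
merge 35/89 + 54/89 → 1
L = 15/89 + 25/89 + 29/89 + 35/89 + 54/89 + 1 = 247/89 ≈ 2.775 bits/symbol.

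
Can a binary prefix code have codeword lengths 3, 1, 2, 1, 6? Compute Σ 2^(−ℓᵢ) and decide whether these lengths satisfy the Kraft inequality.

With common denominator 2^6 = 64: Σ 2^(−ℓᵢ) = 8/64 + 32/64 + 16/64 + 32/64 + 1/64 = 89/64 = 1.390625.
Kraft's inequality requires Σ ≤ 1; here Σ = 1.390625 > 1, so no such prefix code exists.

1.390625; no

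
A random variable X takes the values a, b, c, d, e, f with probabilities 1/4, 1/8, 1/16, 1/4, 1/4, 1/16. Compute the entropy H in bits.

Each probability is a power of 1/2, so log₂(1/p) is an integer.
H = Σ p·log₂(1/p) = 1/4·2 + 1/8·3 + 1/16·4 + 1/4·2 + 1/4·2 + 1/16·4 = 2.375 bits.

2.375 bits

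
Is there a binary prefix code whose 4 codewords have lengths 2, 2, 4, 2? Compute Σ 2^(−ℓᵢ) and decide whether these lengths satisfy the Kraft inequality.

0.8125; yes

With common denominator 2^4 = 16: Σ 2^(−ℓᵢ) = 4/16 + 4/16 + 1/16 + 4/16 = 13/16 = 0.8125.
Kraft's inequality requires Σ ≤ 1; here Σ = 0.8125 ≤ 1, so such a prefix code exists.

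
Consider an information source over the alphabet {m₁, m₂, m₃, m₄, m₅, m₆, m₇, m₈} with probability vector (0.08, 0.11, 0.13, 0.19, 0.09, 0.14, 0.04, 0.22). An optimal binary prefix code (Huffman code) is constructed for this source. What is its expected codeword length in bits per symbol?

Repeatedly combine the two least-probable nodes; the expected code length is the sum of the merged weights.
merge 1/25 + 2/25 → 3/25
merge 9/100 + 11/100 → 1/5
merge 3/25 + 13/100 → 1/4
merge 7/50 + 19/100 → 33/100
merge 1/5 + 11/50 → 21/50
merge 1/4 + 33/100 → 29/50
merge 21/50 + 29/50 → 1
L = 3/25 + 1/5 + 1/4 + 33/100 + 21/50 + 29/50 + 1 = 29/10 = 2.9 bits/symbol.

2.9 bits/symbol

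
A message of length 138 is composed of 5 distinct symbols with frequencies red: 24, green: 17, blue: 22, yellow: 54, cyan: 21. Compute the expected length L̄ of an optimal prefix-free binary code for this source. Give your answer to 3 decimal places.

Probabilities are the counts divided by 138.
Repeatedly combine the two least-probable nodes; the expected code length is the sum of the merged weights.
merge 17/138 + 7/46 → 19/69
merge 11/69 + 4/23 → 1/3
merge 19/69 + 1/3 → 14/23
merge 9/23 + 14/23 → 1
L = 19/69 + 1/3 + 14/23 + 1 = 51/23 ≈ 2.217 bits/symbol.

2.217 bits/symbol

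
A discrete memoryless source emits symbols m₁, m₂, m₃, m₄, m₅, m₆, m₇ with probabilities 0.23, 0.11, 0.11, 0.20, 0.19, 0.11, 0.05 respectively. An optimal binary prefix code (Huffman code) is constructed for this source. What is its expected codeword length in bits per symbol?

Repeatedly combine the two least-probable nodes; the expected code length is the sum of the merged weights.
merge 1/20 + 11/100 → 4/25
merge 11/100 + 11/100 → 11/50
merge 4/25 + 19/100 → 7/20
merge 1/5 + 11/50 → 21/50
merge 23/100 + 7/20 → 29/50
merge 21/50 + 29/50 → 1
L = 4/25 + 11/50 + 7/20 + 21/50 + 29/50 + 1 = 273/100 = 2.73 bits/symbol.

2.73 bits/symbol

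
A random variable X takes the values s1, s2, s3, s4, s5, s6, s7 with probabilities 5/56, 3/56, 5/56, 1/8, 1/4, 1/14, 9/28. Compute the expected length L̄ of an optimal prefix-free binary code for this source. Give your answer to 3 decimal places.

Repeatedly combine the two least-probable nodes; the expected code length is the sum of the merged weights.
merge 3/56 + 1/14 → 1/8
merge 5/56 + 5/56 → 5/28
merge 1/8 + 1/8 → 1/4
merge 5/28 + 1/4 → 3/7
merge 1/4 + 9/28 → 4/7
merge 3/7 + 4/7 → 1
L = 1/8 + 5/28 + 1/4 + 3/7 + 4/7 + 1 = 143/56 ≈ 2.554 bits/symbol.

2.554 bits/symbol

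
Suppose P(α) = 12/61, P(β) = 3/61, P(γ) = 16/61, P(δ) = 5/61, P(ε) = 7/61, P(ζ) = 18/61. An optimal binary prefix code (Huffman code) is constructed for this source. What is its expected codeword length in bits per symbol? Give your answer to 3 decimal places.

Repeatedly combine the two least-probable nodes; the expected code length is the sum of the merged weights.
merge 3/61 + 5/61 → 8/61
merge 7/61 + 8/61 → 15/61
merge 12/61 + 15/61 → 27/61
merge 16/61 + 18/61 → 34/61
merge 27/61 + 34/61 → 1
L = 8/61 + 15/61 + 27/61 + 34/61 + 1 = 145/61 ≈ 2.377 bits/symbol.

2.377 bits/symbol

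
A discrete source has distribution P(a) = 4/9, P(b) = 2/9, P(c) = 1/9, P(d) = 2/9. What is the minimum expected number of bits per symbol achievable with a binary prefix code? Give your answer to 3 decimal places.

1.889 bits/symbol

Repeatedly combine the two least-probable nodes; the expected code length is the sum of the merged weights.
merge 1/9 + 2/9 → 1/3
merge 2/9 + 1/3 → 5/9
merge 4/9 + 5/9 → 1
L = 1/3 + 5/9 + 1 = 17/9 ≈ 1.889 bits/symbol.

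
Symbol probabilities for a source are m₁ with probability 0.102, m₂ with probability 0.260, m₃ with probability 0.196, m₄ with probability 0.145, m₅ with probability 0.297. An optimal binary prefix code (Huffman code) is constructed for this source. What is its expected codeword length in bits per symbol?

2.247 bits/symbol

Repeatedly combine the two least-probable nodes; the expected code length is the sum of the merged weights.
merge 51/500 + 29/200 → 247/1000
merge 49/250 + 247/1000 → 443/1000
merge 13/50 + 297/1000 → 557/1000
merge 443/1000 + 557/1000 → 1
L = 247/1000 + 443/1000 + 557/1000 + 1 = 2247/1000 = 2.247 bits/symbol.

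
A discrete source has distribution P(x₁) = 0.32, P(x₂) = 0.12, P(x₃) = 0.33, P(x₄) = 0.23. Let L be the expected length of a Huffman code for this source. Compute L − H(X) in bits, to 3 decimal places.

Entropy H = −Σ p log₂ p ≈ 1.9086 bits.
Huffman merges: 3/25+23/100→7/20; 8/25+33/100→13/20; 7/20+13/20→1. L = 2 ≈ 2.0000.
L − H = 2.0000 − 1.9086 = 0.091 bits.

0.091 bits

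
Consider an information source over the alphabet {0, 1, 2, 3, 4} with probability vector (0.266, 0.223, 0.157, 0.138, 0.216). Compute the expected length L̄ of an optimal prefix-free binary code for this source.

2.295 bits/symbol

Repeatedly combine the two least-probable nodes; the expected code length is the sum of the merged weights.
merge 69/500 + 157/1000 → 59/200
merge 27/125 + 223/1000 → 439/1000
merge 133/500 + 59/200 → 561/1000
merge 439/1000 + 561/1000 → 1
L = 59/200 + 439/1000 + 561/1000 + 1 = 459/200 = 2.295 bits/symbol.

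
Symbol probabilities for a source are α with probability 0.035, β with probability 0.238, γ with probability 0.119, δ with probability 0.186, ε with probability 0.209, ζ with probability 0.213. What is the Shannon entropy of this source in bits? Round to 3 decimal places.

2.426 bits

H = −Σ pᵢ log₂ pᵢ.
−0.035·log₂(0.035) = 0.1693
−0.238·log₂(0.238) = 0.4929
−0.119·log₂(0.119) = 0.3654
−0.186·log₂(0.186) = 0.4514
−0.209·log₂(0.209) = 0.4720
−0.213·log₂(0.213) = 0.4752
Sum ≈ 2.4262 → 2.426 bits.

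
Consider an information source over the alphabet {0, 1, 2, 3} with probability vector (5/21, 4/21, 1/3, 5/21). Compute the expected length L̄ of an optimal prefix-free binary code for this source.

Repeatedly combine the two least-probable nodes; the expected code length is the sum of the merged weights.
merge 4/21 + 5/21 → 3/7
merge 5/21 + 1/3 → 4/7
merge 3/7 + 4/7 → 1
L = 3/7 + 4/7 + 1 = 2 bits/symbol.

2 bits/symbol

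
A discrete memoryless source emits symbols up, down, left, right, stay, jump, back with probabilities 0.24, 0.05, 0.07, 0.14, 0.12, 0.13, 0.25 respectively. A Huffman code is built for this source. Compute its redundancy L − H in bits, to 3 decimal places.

Entropy H = −Σ p log₂ p ≈ 2.6256 bits.
Huffman merges: 1/20+7/100→3/25; 3/25+3/25→6/25; 13/100+7/50→27/100; 6/25+6/25→12/25; 1/4+27/100→13/25; 12/25+13/25→1. L = 263/100 ≈ 2.6300.
L − H = 2.6300 − 2.6256 = 0.004 bits.

0.004 bits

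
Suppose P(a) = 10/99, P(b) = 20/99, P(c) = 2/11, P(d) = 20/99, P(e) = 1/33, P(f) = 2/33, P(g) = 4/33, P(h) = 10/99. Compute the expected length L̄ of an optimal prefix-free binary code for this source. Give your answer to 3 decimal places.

Repeatedly combine the two least-probable nodes; the expected code length is the sum of the merged weights.
merge 1/33 + 2/33 → 1/11
merge 1/11 + 10/99 → 19/99
merge 10/99 + 4/33 → 2/9
merge 2/11 + 19/99 → 37/99
merge 20/99 + 20/99 → 40/99
merge 2/9 + 37/99 → 59/99
merge 40/99 + 59/99 → 1
L = 1/11 + 19/99 + 2/9 + 37/99 + 40/99 + 59/99 + 1 = 95/33 ≈ 2.879 bits/symbol.

2.879 bits/symbol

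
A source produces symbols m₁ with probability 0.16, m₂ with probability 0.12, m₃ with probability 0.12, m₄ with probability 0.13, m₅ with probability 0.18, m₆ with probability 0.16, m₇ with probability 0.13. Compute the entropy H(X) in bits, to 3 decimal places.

2.791 bits

H = −Σ pᵢ log₂ pᵢ.
−0.16·log₂(0.16) = 0.4230
−0.12·log₂(0.12) = 0.3671
−0.12·log₂(0.12) = 0.3671
−0.13·log₂(0.13) = 0.3826
−0.18·log₂(0.18) = 0.4453
−0.16·log₂(0.16) = 0.4230
−0.13·log₂(0.13) = 0.3826
Sum ≈ 2.7908 → 2.791 bits.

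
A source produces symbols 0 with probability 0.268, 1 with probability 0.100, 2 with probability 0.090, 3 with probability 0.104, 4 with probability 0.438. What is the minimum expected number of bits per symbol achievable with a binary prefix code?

2.046 bits/symbol

Repeatedly combine the two least-probable nodes; the expected code length is the sum of the merged weights.
merge 9/100 + 1/10 → 19/100
merge 13/125 + 19/100 → 147/500
merge 67/250 + 147/500 → 281/500
merge 219/500 + 281/500 → 1
L = 19/100 + 147/500 + 281/500 + 1 = 1023/500 = 2.046 bits/symbol.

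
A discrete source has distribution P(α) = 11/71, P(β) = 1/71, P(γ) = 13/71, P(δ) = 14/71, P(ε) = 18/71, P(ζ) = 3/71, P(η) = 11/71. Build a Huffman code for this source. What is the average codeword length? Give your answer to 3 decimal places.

Repeatedly combine the two least-probable nodes; the expected code length is the sum of the merged weights.
merge 1/71 + 3/71 → 4/71
merge 4/71 + 11/71 → 15/71
merge 11/71 + 13/71 → 24/71
merge 14/71 + 15/71 → 29/71
merge 18/71 + 24/71 → 42/71
merge 29/71 + 42/71 → 1
L = 4/71 + 15/71 + 24/71 + 29/71 + 42/71 + 1 = 185/71 ≈ 2.606 bits/symbol.

2.606 bits/symbol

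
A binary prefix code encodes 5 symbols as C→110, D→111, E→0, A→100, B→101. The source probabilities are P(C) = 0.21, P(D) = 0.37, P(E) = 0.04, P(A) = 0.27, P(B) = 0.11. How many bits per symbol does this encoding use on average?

L̄ = Σ pᵢ·ℓᵢ = 0.21·3 + 0.37·3 + 0.04·1 + 0.27·3 + 0.11·3 = 2.92 bits/symbol.

2.92 bits/symbol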